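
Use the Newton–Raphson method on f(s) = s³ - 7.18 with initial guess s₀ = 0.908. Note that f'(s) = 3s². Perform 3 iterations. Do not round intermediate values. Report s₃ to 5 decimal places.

2.06179

s_0 = 0.908000: f = -6.431387, f' = 2.473392 → s_1 = 0.908000 - (-6.431387)/(2.473392) = 3.508229
s_1 = 3.508229: f = 35.998143, f' = 36.923021 → s_2 = 3.508229 - (35.998143)/(36.923021) = 2.533278
s_2 = 2.533278: f = 9.077310, f' = 19.252496 → s_3 = 2.533278 - (9.077310)/(19.252496) = 2.061791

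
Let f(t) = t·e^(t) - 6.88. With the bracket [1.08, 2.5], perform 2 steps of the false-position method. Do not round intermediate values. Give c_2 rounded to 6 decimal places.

f(1.080000) = -3.699746, f(2.500000) = 23.576235
step 1: c = 1.272610, f(c) = -2.336577 < 0 → new bracket [1.272610, 2.500000]
step 2: c = 1.383285, f(c) = -1.363486 < 0 → new bracket [1.383285, 2.500000]

1.383285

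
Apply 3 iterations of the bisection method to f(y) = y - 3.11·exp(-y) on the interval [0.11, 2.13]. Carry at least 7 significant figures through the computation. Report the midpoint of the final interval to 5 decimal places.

f(0.110000) = -2.676044, f(2.130000) = 1.760416 (opposite signs)
step 1: m = 1.120000, f(m) = 0.105270 > 0 → root in [0.110000, 1.120000]
step 2: m = 0.615000, f(m) = -1.066393 < 0 → root in [0.615000, 1.120000]
step 3: m = 0.867500, f(m) = -0.438701 < 0 → root in [0.867500, 1.120000]
Midpoint of [0.867500, 1.120000] = 0.993750

0.99375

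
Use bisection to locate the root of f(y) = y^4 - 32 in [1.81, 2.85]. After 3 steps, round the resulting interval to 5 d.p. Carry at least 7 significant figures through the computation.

f(1.810000) = -21.267169, f(2.850000) = 33.975006 (opposite signs)
step 1: m = 2.330000, f(m) = -2.527045 < 0 → root in [2.330000, 2.850000]
step 2: m = 2.590000, f(m) = 12.998606 > 0 → root in [2.330000, 2.590000]
step 3: m = 2.460000, f(m) = 4.621863 > 0 → root in [2.330000, 2.460000]

[2.33000, 2.46000]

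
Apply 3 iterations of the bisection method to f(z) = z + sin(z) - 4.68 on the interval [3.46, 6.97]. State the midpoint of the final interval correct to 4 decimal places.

5.4344

f(3.460000) = -1.533054, f(6.970000) = 2.924077 (opposite signs)
step 1: m = 5.215000, f(m) = -0.341328 < 0 → root in [5.215000, 6.970000]
step 2: m = 6.092500, f(m) = 1.222968 > 0 → root in [5.215000, 6.092500]
step 3: m = 5.653750, f(m) = 0.385062 > 0 → root in [5.215000, 5.653750]
Midpoint of [5.215000, 5.653750] = 5.434375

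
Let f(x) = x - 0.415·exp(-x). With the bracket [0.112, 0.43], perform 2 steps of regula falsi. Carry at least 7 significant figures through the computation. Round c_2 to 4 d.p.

0.3058

False-position update: c = (a·f(b) − b·f(a))/(f(b) − f(a)); replace the endpoint whose sign matches f(c).
f(0.112000) = -0.259028, f(0.430000) = 0.160039
step 1: c = 0.308558, f(c) = 0.003738 > 0 → new bracket [0.112000, 0.308558]
step 2: c = 0.305762, f(c) = 0.000088 > 0 → new bracket [0.112000, 0.305762]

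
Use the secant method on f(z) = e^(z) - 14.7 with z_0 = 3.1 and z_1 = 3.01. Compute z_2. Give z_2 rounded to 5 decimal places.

2.74680

f(z_0) = 7.497951, f(z_1) = 5.587400
z_2 = 3.010000 - (5.587400)·(3.010000 - 3.100000)/(5.587400 - (7.497951)) = 2.746795; f(z_2) = 0.892583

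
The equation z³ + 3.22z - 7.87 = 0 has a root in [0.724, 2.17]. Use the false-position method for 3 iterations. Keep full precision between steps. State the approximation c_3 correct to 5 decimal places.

1.44828

False-position update: c = (a·f(b) − b·f(a))/(f(b) − f(a)); replace the endpoint whose sign matches f(c).
f(0.724000) = -5.159217, f(2.170000) = 9.335713
step 1: c = 1.238678, f(c) = -1.980921 < 0 → new bracket [1.238678, 2.170000]
step 2: c = 1.401702, f(c) = -0.602503 < 0 → new bracket [1.401702, 2.170000]
step 3: c = 1.448280, f(c) = -0.168753 < 0 → new bracket [1.448280, 2.170000]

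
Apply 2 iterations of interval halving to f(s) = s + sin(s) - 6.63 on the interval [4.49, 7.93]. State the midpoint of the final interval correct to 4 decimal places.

f(4.490000) = -3.115373, f(7.930000) = 2.297112 (opposite signs)
step 1: m = 6.210000, f(m) = -0.493120 < 0 → root in [6.210000, 7.930000]
step 2: m = 7.070000, f(m) = 1.148108 > 0 → root in [6.210000, 7.070000]
Midpoint of [6.210000, 7.070000] = 6.640000

6.6400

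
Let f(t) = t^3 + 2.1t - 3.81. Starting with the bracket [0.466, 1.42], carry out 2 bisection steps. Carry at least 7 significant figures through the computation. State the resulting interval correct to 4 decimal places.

f(0.466000) = -2.730205, f(1.420000) = 2.035288 (opposite signs)
step 1: m = 0.943000, f(m) = -0.991138 < 0 → root in [0.943000, 1.420000]
step 2: m = 1.181500, f(m) = 0.320456 > 0 → root in [0.943000, 1.181500]

[0.9430, 1.1815]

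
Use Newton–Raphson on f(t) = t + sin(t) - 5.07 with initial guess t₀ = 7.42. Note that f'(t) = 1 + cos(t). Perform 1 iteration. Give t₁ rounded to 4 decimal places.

t_0 = 7.420000: f = 3.257299, f' = 1.420487 → t_1 = 7.420000 - (3.257299)/(1.420487) = 5.126914

5.1269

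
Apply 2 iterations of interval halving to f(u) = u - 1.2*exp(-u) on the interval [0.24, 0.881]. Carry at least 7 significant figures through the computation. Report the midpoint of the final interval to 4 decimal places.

f(0.240000) = -0.703953, f(0.881000) = 0.383758 (opposite signs)
step 1: m = 0.560500, f(m) = -0.124608 < 0 → root in [0.560500, 0.881000]
step 2: m = 0.720750, f(m) = 0.137085 > 0 → root in [0.560500, 0.720750]
Midpoint of [0.560500, 0.720750] = 0.640625

0.6406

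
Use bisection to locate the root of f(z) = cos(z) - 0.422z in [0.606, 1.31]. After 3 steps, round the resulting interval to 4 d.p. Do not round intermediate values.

f(0.606000) = 0.566201, f(1.310000) = -0.294970 (opposite signs)
step 1: m = 0.958000, f(m) = 0.170881 > 0 → root in [0.958000, 1.310000]
step 2: m = 1.134000, f(m) = -0.055509 < 0 → root in [0.958000, 1.134000]
step 3: m = 1.046000, f(m) = 0.059625 > 0 → root in [1.046000, 1.134000]

[1.0460, 1.1340]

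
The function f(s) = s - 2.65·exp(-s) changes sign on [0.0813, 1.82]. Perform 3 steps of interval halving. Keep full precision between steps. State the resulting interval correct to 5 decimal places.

[0.95065, 1.16799]

f(0.081300) = -2.361780, f(1.820000) = 1.390632 (opposite signs)
step 1: m = 0.950650, f(m) = -0.073548 < 0 → root in [0.950650, 1.820000]
step 2: m = 1.385325, f(m) = 0.722182 > 0 → root in [0.950650, 1.385325]
step 3: m = 1.167987, f(m) = 0.343858 > 0 → root in [0.950650, 1.167987]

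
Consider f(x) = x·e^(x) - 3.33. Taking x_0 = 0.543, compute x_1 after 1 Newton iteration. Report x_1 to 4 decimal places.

1.4450

f'(x) = (x + 1)·e^(x)
x_0 = 0.543000: f = -2.395409, f' = 2.655754 → x_1 = 0.543000 - (-2.395409)/(2.655754) = 1.444969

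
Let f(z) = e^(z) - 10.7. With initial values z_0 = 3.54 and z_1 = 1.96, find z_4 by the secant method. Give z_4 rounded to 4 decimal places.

f(z_0) = 23.766919, f(z_1) = -3.600673
z_2 = 1.960000 - (-3.600673)·(1.960000 - 3.540000)/(-3.600673 - (23.766919)) = 2.167876; f(z_2) = -1.960300
z_3 = 2.167876 - (-1.960300)·(2.167876 - 1.960000)/(-1.960300 - (-3.600673)) = 2.416294; f(z_3) = 0.504264
z_4 = 2.416294 - (0.504264)·(2.416294 - 2.167876)/(0.504264 - (-1.960300)) = 2.365467; f(z_4) = -0.050994

2.3655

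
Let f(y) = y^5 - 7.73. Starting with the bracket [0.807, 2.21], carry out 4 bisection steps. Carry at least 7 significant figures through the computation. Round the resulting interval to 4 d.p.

[1.4208, 1.5085]

f(0.807000) = -7.387731, f(2.210000) = 44.988297 (opposite signs)
step 1: m = 1.508500, f(m) = 0.081359 > 0 → root in [0.807000, 1.508500]
step 2: m = 1.157750, f(m) = -5.649949 < 0 → root in [1.157750, 1.508500]
step 3: m = 1.333125, f(m) = -3.519299 < 0 → root in [1.333125, 1.508500]
step 4: m = 1.420812, f(m) = -1.939930 < 0 → root in [1.420812, 1.508500]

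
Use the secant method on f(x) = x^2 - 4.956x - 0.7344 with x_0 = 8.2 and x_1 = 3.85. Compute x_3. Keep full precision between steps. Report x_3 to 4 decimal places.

f(x_0) = 25.866400, f(x_1) = -4.992500
x_2 = 3.850000 - (-4.992500)·(3.850000 - 8.200000)/(-4.992500 - (25.866400)) = 4.553764; f(x_2) = -2.566089
x_3 = 4.553764 - (-2.566089)·(4.553764 - 3.850000)/(-2.566089 - (-4.992500)) = 5.298040; f(x_3) = 1.077742

5.2980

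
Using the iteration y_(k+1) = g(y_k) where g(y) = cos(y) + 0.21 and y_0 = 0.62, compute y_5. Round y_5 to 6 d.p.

y_1 = g(0.620000) = 1.023878
y_2 = g(1.023878) = 0.730057
y_3 = g(0.730057) = 0.955136
y_4 = g(0.955136) = 0.787498
y_5 = g(0.787498) = 0.915621

0.915621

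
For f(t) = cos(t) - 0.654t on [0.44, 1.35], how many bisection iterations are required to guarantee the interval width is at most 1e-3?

Initial width b − a = 1.35 − 0.44 = 0.910000.
After n steps the width is (b−a)/2^n; need (b−a)/2^n ≤ 1e-3.
So n ≥ log₂(0.910000/1e-3) = log₂(910.0000) ≈ 9.8297.
Hence n = 10.

10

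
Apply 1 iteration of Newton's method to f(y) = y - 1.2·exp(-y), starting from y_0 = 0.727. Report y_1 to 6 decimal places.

f'(y) = 1 + 1.2·exp(-y)
y_0 = 0.727000: f = 0.146972, f' = 1.580028 → y_1 = 0.727000 - (0.146972)/(1.580028) = 0.633982

0.633982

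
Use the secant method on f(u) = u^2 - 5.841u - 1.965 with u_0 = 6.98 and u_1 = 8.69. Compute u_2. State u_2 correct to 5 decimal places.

Secant update: u_(k+1) = u_k − f(u_k)·(u_k − u_(k-1))/(f(u_k) − f(u_(k-1))).
f(u_0) = 5.985220, f(u_1) = 22.792810
u_2 = 8.690000 - (22.792810)·(8.690000 - 6.980000)/(22.792810 - (5.985220)) = 6.371065; f(u_2) = 1.412080

6.37107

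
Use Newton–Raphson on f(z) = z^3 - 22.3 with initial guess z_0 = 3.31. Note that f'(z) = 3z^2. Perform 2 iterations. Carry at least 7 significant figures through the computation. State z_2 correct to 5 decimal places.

2.81642

z_0 = 3.310000: f = 13.964691, f' = 32.868300 → z_1 = 3.310000 - (13.964691)/(32.868300) = 2.885132
z_1 = 2.885132: f = 1.715799, f' = 24.971959 → z_2 = 2.885132 - (1.715799)/(24.971959) = 2.816423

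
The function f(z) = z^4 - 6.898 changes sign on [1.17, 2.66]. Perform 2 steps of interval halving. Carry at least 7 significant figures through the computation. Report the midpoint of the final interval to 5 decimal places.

1.72875

f(1.170000) = -5.024113, f(2.660000) = 43.166115 (opposite signs)
step 1: m = 1.915000, f(m) = 6.550539 > 0 → root in [1.170000, 1.915000]
step 2: m = 1.542500, f(m) = -1.236902 < 0 → root in [1.542500, 1.915000]
Midpoint of [1.542500, 1.915000] = 1.728750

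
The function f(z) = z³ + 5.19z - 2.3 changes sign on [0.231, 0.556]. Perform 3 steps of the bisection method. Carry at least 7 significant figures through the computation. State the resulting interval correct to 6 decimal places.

f(0.231000) = -1.088784, f(0.556000) = 0.757520 (opposite signs)
step 1: m = 0.393500, f(m) = -0.196805 < 0 → root in [0.393500, 0.556000]
step 2: m = 0.474750, f(m) = 0.270955 > 0 → root in [0.393500, 0.474750]
step 3: m = 0.434125, f(m) = 0.034926 > 0 → root in [0.393500, 0.434125]

[0.393500, 0.434125]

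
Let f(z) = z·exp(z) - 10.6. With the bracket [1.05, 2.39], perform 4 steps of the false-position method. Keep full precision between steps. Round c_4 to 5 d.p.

f(1.050000) = -7.599466, f(2.390000) = 15.483251
step 1: c = 1.491165, f(c) = -3.975847 < 0 → new bracket [1.491165, 2.390000]
step 2: c = 1.674813, f(c) = -1.660185 < 0 → new bracket [1.674813, 2.390000]
step 3: c = 1.744073, f(c) = -0.622870 < 0 → new bracket [1.744073, 2.390000]
step 4: c = 1.769052, f(c) = -0.223989 < 0 → new bracket [1.769052, 2.390000]

1.76905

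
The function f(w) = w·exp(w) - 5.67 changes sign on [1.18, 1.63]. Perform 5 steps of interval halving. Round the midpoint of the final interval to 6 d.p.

1.397969

f(1.180000) = -1.829838, f(1.630000) = 2.649316 (opposite signs)
step 1: m = 1.405000, f(m) = 0.056115 > 0 → root in [1.180000, 1.405000]
step 2: m = 1.292500, f(m) = -0.962870 < 0 → root in [1.292500, 1.405000]
step 3: m = 1.348750, f(m) = -0.473797 < 0 → root in [1.348750, 1.405000]
step 4: m = 1.376875, f(m) = -0.214134 < 0 → root in [1.376875, 1.405000]
step 5: m = 1.390937, f(m) = -0.080357 < 0 → root in [1.390937, 1.405000]
Midpoint of [1.390937, 1.405000] = 1.397969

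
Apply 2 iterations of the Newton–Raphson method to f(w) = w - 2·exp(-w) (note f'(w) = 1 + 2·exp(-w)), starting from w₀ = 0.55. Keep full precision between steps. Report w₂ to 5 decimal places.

w_0 = 0.550000: f = -0.603900, f' = 2.153900 → w_1 = 0.550000 - (-0.603900)/(2.153900) = 0.830375
w_1 = 0.830375: f = -0.041397, f' = 1.871772 → w_2 = 0.830375 - (-0.041397)/(1.871772) = 0.852491

0.85249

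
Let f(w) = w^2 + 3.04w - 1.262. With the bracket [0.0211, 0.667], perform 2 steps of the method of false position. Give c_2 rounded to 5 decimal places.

f(0.021100) = -1.197411, f(0.667000) = 1.210569
step 1: c = 0.342285, f(c) = -0.104294 < 0 → new bracket [0.342285, 0.667000]
step 2: c = 0.368041, f(c) = -0.007700 < 0 → new bracket [0.368041, 0.667000]

0.36804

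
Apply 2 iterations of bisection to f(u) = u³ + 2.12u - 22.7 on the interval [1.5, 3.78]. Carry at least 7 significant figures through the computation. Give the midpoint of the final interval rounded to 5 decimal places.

f(1.500000) = -16.145000, f(3.780000) = 39.323752 (opposite signs)
step 1: m = 2.640000, f(m) = 1.296544 > 0 → root in [1.500000, 2.640000]
step 2: m = 2.070000, f(m) = -9.441857 < 0 → root in [2.070000, 2.640000]
Midpoint of [2.070000, 2.640000] = 2.355000

2.35500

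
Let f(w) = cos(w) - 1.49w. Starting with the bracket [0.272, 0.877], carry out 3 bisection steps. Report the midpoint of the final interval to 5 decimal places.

0.53669

f(0.272000) = 0.557956, f(0.877000) = -0.667270 (opposite signs)
step 1: m = 0.574500, f(m) = -0.016541 < 0 → root in [0.272000, 0.574500]
step 2: m = 0.423250, f(m) = 0.281116 > 0 → root in [0.423250, 0.574500]
step 3: m = 0.498875, f(m) = 0.134798 > 0 → root in [0.498875, 0.574500]
Midpoint of [0.498875, 0.574500] = 0.536687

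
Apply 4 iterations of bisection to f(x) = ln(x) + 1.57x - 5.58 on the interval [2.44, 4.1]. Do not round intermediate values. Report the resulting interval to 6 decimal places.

f(2.440000) = -0.857202, f(4.100000) = 2.267987 (opposite signs)
step 1: m = 3.270000, f(m) = 0.738690 > 0 → root in [2.440000, 3.270000]
step 2: m = 2.855000, f(m) = -0.048578 < 0 → root in [2.855000, 3.270000]
step 3: m = 3.062500, f(m) = 0.347357 > 0 → root in [2.855000, 3.062500]
step 4: m = 2.958750, f(m) = 0.150004 > 0 → root in [2.855000, 2.958750]

[2.855000, 2.958750]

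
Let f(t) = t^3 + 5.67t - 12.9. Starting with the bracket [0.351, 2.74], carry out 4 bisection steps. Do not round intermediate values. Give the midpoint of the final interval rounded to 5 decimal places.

f(0.351000) = -10.866586, f(2.740000) = 23.206624 (opposite signs)
step 1: m = 1.545500, f(m) = -0.445480 < 0 → root in [1.545500, 2.740000]
step 2: m = 2.142750, f(m) = 9.087567 > 0 → root in [1.545500, 2.142750]
step 3: m = 1.844125, f(m) = 3.827684 > 0 → root in [1.545500, 1.844125]
step 4: m = 1.694813, f(m) = 1.577748 > 0 → root in [1.545500, 1.694813]
Midpoint of [1.545500, 1.694813] = 1.620156

1.62016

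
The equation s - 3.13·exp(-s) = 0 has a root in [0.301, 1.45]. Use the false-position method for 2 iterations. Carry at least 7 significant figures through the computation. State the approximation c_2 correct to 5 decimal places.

1.08771

f(0.301000) = -2.015443, f(1.450000) = 0.715795
step 1: c = 1.148873, f(c) = 0.156683 > 0 → new bracket [0.301000, 1.148873]
step 2: c = 1.087713, f(c) = 0.032947 > 0 → new bracket [0.301000, 1.087713]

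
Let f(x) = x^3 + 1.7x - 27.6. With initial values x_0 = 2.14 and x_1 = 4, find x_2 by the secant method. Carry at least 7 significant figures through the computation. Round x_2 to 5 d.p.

2.59920

f(x_0) = -14.161656, f(x_1) = 43.200000
x_2 = 4.000000 - (43.200000)·(4.000000 - 2.140000)/(43.200000 - (-14.161656)) = 2.599204; f(x_2) = -5.621499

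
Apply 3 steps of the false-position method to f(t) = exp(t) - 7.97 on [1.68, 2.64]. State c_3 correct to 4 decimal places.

2.0686

False-position update: c = (a·f(b) − b·f(a))/(f(b) − f(a)); replace the endpoint whose sign matches f(c).
f(1.680000) = -2.604444, f(2.640000) = 6.043204
step 1: c = 1.969127, f(c) = -0.805583 < 0 → new bracket [1.969127, 2.640000]
step 2: c = 2.048038, f(c) = -0.217327 < 0 → new bracket [2.048038, 2.640000]
step 3: c = 2.068587, f(c) = -0.056367 < 0 → new bracket [2.068587, 2.640000]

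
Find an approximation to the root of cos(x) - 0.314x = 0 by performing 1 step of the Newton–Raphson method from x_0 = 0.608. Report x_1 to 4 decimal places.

1.3195

f'(x) = -sin(x) - 0.314
x_0 = 0.608000: f = 0.629880, f' = -0.885227 → x_1 = 0.608000 - (0.629880)/(-0.885227) = 1.319546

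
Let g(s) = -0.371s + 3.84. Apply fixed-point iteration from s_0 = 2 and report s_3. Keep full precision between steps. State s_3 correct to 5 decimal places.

s_1 = g(2.000000) = 3.098000
s_2 = g(3.098000) = 2.690642
s_3 = g(2.690642) = 2.841772

2.84177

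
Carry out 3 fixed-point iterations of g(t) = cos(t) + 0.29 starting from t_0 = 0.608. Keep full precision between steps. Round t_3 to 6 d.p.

1.032533

t_1 = g(0.608000) = 1.110792
t_2 = g(1.110792) = 0.733952
t_3 = g(0.733952) = 1.032533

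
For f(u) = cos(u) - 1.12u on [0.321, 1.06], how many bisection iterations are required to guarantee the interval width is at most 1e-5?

Initial width b − a = 1.06 − 0.321 = 0.739000.
After n steps the width is (b−a)/2^n; need (b−a)/2^n ≤ 1e-5.
So n ≥ log₂(0.739000/1e-5) = log₂(73900.0000) ≈ 16.1733.
Hence n = 17.

17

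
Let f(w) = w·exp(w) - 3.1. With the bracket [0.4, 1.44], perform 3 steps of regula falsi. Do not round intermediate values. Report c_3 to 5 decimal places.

1.05435

False-position update: c = (a·f(b) − b·f(a))/(f(b) − f(a)); replace the endpoint whose sign matches f(c).
f(0.400000) = -2.503270, f(1.440000) = 2.977802
step 1: c = 0.874980, f(c) = -1.001073 < 0 → new bracket [0.874980, 1.440000]
step 2: c = 1.017138, f(c) = -0.287342 < 0 → new bracket [1.017138, 1.440000]
step 3: c = 1.054351, f(c) = -0.073897 < 0 → new bracket [1.054351, 1.440000]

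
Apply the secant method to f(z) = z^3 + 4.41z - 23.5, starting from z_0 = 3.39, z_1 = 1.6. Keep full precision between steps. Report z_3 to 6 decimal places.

2.432153

f(z_0) = 30.408119, f(z_1) = -12.348000
z_2 = 1.600000 - (-12.348000)·(1.600000 - 3.390000)/(-12.348000 - (30.408119)) = 2.116953; f(z_2) = -4.677127
z_3 = 2.116953 - (-4.677127)·(2.116953 - 1.600000)/(-4.677127 - (-12.348000)) = 2.432153; f(z_3) = 1.612876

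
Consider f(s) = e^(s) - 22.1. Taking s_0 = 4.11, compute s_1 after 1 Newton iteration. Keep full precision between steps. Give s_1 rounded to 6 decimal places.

3.472612

Newton update: s ← s − f(s)/f'(s).
f'(s) = e^(s)
s_0 = 4.110000: f = 38.846718, f' = 60.946718 → s_1 = 4.110000 - (38.846718)/(60.946718) = 3.472612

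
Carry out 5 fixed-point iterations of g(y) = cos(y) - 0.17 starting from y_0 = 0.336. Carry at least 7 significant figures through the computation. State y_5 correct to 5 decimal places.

0.65287

y_1 = g(0.336000) = 0.774081
y_2 = g(0.774081) = 0.545064
y_3 = g(0.545064) = 0.685094
y_4 = g(0.685094) = 0.604359
y_5 = g(0.604359) = 0.652866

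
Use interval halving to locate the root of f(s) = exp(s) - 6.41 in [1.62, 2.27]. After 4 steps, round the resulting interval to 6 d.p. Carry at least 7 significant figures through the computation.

[1.823125, 1.863750]

f(1.620000) = -1.356910, f(2.270000) = 3.269401 (opposite signs)
step 1: m = 1.945000, f(m) = 0.583632 > 0 → root in [1.620000, 1.945000]
step 2: m = 1.782500, f(m) = -0.465300 < 0 → root in [1.782500, 1.945000]
step 3: m = 1.863750, f(m) = 0.037871 > 0 → root in [1.782500, 1.863750]
step 4: m = 1.823125, f(m) = -0.218824 < 0 → root in [1.823125, 1.863750]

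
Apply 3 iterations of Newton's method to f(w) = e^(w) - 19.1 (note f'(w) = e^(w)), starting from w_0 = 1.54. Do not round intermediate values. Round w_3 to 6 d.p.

3.238894

w_0 = 1.540000: f = -14.435410, f' = 4.664590 → w_1 = 1.540000 - (-14.435410)/(4.664590) = 4.634679
w_1 = 4.634679: f = 83.894855, f' = 102.994855 → w_2 = 4.634679 - (83.894855)/(102.994855) = 3.820125
w_2 = 3.820125: f = 26.509918, f' = 45.609918 → w_3 = 3.820125 - (26.509918)/(45.609918) = 3.238894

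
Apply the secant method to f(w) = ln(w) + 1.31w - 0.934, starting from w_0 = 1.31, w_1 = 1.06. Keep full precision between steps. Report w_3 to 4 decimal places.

f(w_0) = 1.052127, f(w_1) = 0.512869
w_2 = 1.060000 - (0.512869)·(1.060000 - 1.310000)/(0.512869 - (1.052127)) = 0.822234; f(w_2) = -0.052604
w_3 = 0.822234 - (-0.052604)·(0.822234 - 1.060000)/(-0.052604 - (0.512869)) = 0.844352; f(w_3) = 0.002916

0.8444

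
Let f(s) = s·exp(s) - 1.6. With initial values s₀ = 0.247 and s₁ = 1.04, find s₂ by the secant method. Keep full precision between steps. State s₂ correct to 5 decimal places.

0.63465

f(s_0) = -1.283796, f(s_1) = 1.342386
s_2 = 1.040000 - (1.342386)·(1.040000 - 0.247000)/(1.342386 - (-1.283796)) = 0.634654; f(s_2) = -0.402808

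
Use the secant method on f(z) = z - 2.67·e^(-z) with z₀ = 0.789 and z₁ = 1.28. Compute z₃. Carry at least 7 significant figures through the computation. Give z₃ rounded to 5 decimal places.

0.99005

Secant update: z_(k+1) = z_k − f(z_k)·(z_k − z_(k-1))/(f(z_k) − f(z_(k-1))).
f(z_0) = -0.423978, f(z_1) = 0.537640
z_2 = 1.280000 - (0.537640)·(1.280000 - 0.789000)/(0.537640 - (-0.423978)) = 1.005482; f(z_2) = 0.028614
z_3 = 1.005482 - (0.028614)·(1.005482 - 1.280000)/(0.028614 - (0.537640)) = 0.990051; f(z_3) = -0.002009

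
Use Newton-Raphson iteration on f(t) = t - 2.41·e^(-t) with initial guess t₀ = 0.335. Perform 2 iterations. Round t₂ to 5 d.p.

f'(t) = 1 + 2.41·e^(-t)
t_0 = 0.335000: f = -1.388965, f' = 2.723965 → t_1 = 0.335000 - (-1.388965)/(2.723965) = 0.844906
t_1 = 0.844906: f = -0.190425, f' = 2.035331 → t_2 = 0.844906 - (-0.190425)/(2.035331) = 0.938465

0.93847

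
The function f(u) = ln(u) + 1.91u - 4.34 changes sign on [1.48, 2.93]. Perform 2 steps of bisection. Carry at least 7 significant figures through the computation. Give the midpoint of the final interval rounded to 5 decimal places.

2.02375

f(1.480000) = -1.121158, f(2.930000) = 2.331302 (opposite signs)
step 1: m = 2.205000, f(m) = 0.662278 > 0 → root in [1.480000, 2.205000]
step 2: m = 1.842500, f(m) = -0.209702 < 0 → root in [1.842500, 2.205000]
Midpoint of [1.842500, 2.205000] = 2.023750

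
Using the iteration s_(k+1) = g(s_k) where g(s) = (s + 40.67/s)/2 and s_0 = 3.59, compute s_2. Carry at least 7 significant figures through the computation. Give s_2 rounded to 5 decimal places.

s_1 = g(3.590000) = 7.459345
s_2 = g(7.459345) = 6.455783

6.45578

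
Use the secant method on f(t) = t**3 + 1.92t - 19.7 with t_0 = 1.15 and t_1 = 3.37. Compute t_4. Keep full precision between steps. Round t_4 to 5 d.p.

Secant update: t_(k+1) = t_k − f(t_k)·(t_k − t_(k-1))/(f(t_k) − f(t_(k-1))).
f(t_0) = -15.971125, f(t_1) = 25.043153
t_2 = 3.370000 - (25.043153)·(3.370000 - 1.150000)/(25.043153 - (-15.971125)) = 2.014477; f(t_2) = -7.657220
t_3 = 2.014477 - (-7.657220)·(2.014477 - 3.370000)/(-7.657220 - (25.043153)) = 2.331890; f(t_3) = -2.542620
t_4 = 2.331890 - (-2.542620)·(2.331890 - 2.014477)/(-2.542620 - (-7.657220)) = 2.489686; f(t_4) = 0.512608

2.48969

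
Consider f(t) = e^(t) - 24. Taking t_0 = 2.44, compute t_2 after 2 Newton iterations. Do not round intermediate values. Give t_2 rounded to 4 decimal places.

Newton update: t ← t − f(t)/f'(t).
f'(t) = e^(t)
t_0 = 2.440000: f = -12.526959, f' = 11.473041 → t_1 = 2.440000 - (-12.526959)/(11.473041) = 3.531860
t_1 = 3.531860: f = 10.187512, f' = 34.187512 → t_2 = 3.531860 - (10.187512)/(34.187512) = 3.233871

3.2339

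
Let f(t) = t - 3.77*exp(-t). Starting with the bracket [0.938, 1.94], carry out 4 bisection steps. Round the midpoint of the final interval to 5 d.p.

1.15719

f(0.938000) = -0.537615, f(1.940000) = 1.398236 (opposite signs)
step 1: m = 1.439000, f(m) = 0.544889 > 0 → root in [0.938000, 1.439000]
step 2: m = 1.188500, f(m) = 0.039864 > 0 → root in [0.938000, 1.188500]
step 3: m = 1.063250, f(m) = -0.238650 < 0 → root in [1.063250, 1.188500]
step 4: m = 1.125875, f(m) = -0.096994 < 0 → root in [1.125875, 1.188500]
Midpoint of [1.125875, 1.188500] = 1.157188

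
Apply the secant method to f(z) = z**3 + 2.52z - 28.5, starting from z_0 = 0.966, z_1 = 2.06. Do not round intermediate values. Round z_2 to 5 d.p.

3.56381

f(z_0) = -25.164251, f(z_1) = -14.566984
z_2 = 2.060000 - (-14.566984)·(2.060000 - 0.966000)/(-14.566984 - (-25.164251)) = 3.563810; f(z_2) = 25.743847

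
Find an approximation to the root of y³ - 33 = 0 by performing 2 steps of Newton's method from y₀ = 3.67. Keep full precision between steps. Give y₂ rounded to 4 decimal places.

3.2085

Newton update: y ← y − f(y)/f'(y).
f'(y) = 3y²
y_0 = 3.670000: f = 16.430863, f' = 40.406700 → y_1 = 3.670000 - (16.430863)/(40.406700) = 3.263363
y_1 = 3.263363: f = 1.753306, f' = 31.948612 → y_2 = 3.263363 - (1.753306)/(31.948612) = 3.208484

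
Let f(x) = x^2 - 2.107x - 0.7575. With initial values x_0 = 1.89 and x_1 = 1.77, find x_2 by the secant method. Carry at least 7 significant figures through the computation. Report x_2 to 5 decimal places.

2.64185

f(x_0) = -1.167630, f(x_1) = -1.353990
x_2 = 1.770000 - (-1.353990)·(1.770000 - 1.890000)/(-1.353990 - (-1.167630)) = 2.641854; f(x_2) = 0.655508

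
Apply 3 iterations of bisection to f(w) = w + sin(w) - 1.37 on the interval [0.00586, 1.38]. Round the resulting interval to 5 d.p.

f(0.005860) = -1.358280, f(1.380000) = 0.991854 (opposite signs)
step 1: m = 0.692930, f(m) = -0.038276 < 0 → root in [0.692930, 1.380000]
step 2: m = 1.036465, f(m) = 0.527074 > 0 → root in [0.692930, 1.036465]
step 3: m = 0.864697, f(m) = 0.255597 > 0 → root in [0.692930, 0.864697]

[0.69293, 0.86470]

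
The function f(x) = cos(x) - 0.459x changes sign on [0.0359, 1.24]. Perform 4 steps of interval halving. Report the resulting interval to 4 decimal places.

[1.0142, 1.0895]

f(0.035900) = 0.982878, f(1.240000) = -0.244364 (opposite signs)
step 1: m = 0.637950, f(m) = 0.510499 > 0 → root in [0.637950, 1.240000]
step 2: m = 0.938975, f(m) = 0.159626 > 0 → root in [0.938975, 1.240000]
step 3: m = 1.089487, f(m) = -0.037135 < 0 → root in [0.938975, 1.089487]
step 4: m = 1.014231, f(m) = 0.062741 > 0 → root in [1.014231, 1.089487]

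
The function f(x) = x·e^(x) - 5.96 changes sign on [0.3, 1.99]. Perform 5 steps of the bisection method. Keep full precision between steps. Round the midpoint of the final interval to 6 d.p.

f(0.300000) = -5.555042, f(1.990000) = 8.597912 (opposite signs)
step 1: m = 1.145000, f(m) = -2.361905 < 0 → root in [1.145000, 1.990000]
step 2: m = 1.567500, f(m) = 1.555609 > 0 → root in [1.145000, 1.567500]
step 3: m = 1.356250, f(m) = -0.695567 < 0 → root in [1.356250, 1.567500]
step 4: m = 1.461875, f(m) = 0.346588 > 0 → root in [1.356250, 1.461875]
step 5: m = 1.409063, f(m) = -0.193951 < 0 → root in [1.409063, 1.461875]
Midpoint of [1.409063, 1.461875] = 1.435469

1.435469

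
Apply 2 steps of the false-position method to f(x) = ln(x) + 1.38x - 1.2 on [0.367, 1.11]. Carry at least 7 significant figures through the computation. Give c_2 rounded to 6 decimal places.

f(0.367000) = -1.695933, f(1.110000) = 0.436160
step 1: c = 0.958005, f(c) = 0.079145 > 0 → new bracket [0.367000, 0.958005]
step 2: c = 0.931654, f(c) = 0.014889 > 0 → new bracket [0.367000, 0.931654]

0.931654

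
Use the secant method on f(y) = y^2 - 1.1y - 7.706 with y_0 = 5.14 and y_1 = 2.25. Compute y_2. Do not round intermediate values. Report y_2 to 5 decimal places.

3.06375

f(y_0) = 13.059600, f(y_1) = -5.118500
y_2 = 2.250000 - (-5.118500)·(2.250000 - 5.140000)/(-5.118500 - (13.059600)) = 3.063752; f(y_2) = -1.689551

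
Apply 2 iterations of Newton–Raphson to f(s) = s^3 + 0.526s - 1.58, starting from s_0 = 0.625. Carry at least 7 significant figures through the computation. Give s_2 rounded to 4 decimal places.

f'(s) = 3s^2 + 0.526
s_0 = 0.625000: f = -1.007109, f' = 1.697875 → s_1 = 0.625000 - (-1.007109)/(1.697875) = 1.218159
s_1 = 1.218159: f = 0.868390, f' = 4.977732 → s_2 = 1.218159 - (0.868390)/(4.977732) = 1.043704

1.0437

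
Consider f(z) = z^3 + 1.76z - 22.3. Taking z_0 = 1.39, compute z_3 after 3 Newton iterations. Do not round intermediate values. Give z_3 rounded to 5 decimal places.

Newton update: z ← z − f(z)/f'(z).
f'(z) = 3z^2 + 1.76
z_0 = 1.390000: f = -17.167981, f' = 7.556300 → z_1 = 1.390000 - (-17.167981)/(7.556300) = 3.662009
z_1 = 3.662009: f = 33.253808, f' = 41.990928 → z_2 = 3.662009 - (33.253808)/(41.990928) = 2.870081
z_2 = 2.870081: f = 6.393235, f' = 26.472087 → z_3 = 2.870081 - (6.393235)/(26.472087) = 2.628572

2.62857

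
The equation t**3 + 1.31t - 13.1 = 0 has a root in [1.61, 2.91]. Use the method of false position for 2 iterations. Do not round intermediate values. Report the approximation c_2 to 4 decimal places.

f(1.610000) = -6.817619, f(2.910000) = 15.354271
step 1: c = 2.009736, f(c) = -2.349843 < 0 → new bracket [2.009736, 2.910000]
step 2: c = 2.129227, f(c) = -0.657634 < 0 → new bracket [2.129227, 2.910000]

2.1292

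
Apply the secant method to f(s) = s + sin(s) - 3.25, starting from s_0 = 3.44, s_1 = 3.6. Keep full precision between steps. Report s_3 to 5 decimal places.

Secant update: s_(k+1) = s_k − f(s_k)·(s_k − s_(k-1))/(f(s_k) − f(s_(k-1))).
f(s_0) = -0.103998, f(s_1) = -0.092520
s_2 = 3.600000 - (-0.092520)·(3.600000 - 3.440000)/(-0.092520 - (-0.103998)) = 4.889723; f(s_2) = 0.655405
s_3 = 4.889723 - (0.655405)·(4.889723 - 3.600000)/(0.655405 - (-0.092520)) = 3.759542; f(s_3) = -0.069823

3.75954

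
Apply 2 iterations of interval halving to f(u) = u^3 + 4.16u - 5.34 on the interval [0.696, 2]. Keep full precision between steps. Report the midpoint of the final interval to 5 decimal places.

1.18500

f(0.696000) = -2.107486, f(2.000000) = 10.980000 (opposite signs)
step 1: m = 1.348000, f(m) = 2.717136 > 0 → root in [0.696000, 1.348000]
step 2: m = 1.022000, f(m) = -0.021017 < 0 → root in [1.022000, 1.348000]
Midpoint of [1.022000, 1.348000] = 1.185000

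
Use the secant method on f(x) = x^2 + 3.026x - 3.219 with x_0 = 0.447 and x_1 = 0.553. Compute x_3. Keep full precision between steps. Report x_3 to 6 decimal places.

f(x_0) = -1.666569, f(x_1) = -1.239813
x_2 = 0.553000 - (-1.239813)·(0.553000 - 0.447000)/(-1.239813 - (-1.666569)) = 0.860952; f(x_2) = 0.127477
x_3 = 0.860952 - (0.127477)·(0.860952 - 0.553000)/(0.127477 - (-1.239813)) = 0.832240; f(x_3) = -0.008017

0.832240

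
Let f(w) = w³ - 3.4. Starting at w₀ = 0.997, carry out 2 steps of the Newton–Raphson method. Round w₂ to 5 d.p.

1.55114

Newton update: w ← w − f(w)/f'(w).
f'(w) = 3w²
w_0 = 0.997000: f = -2.408973, f' = 2.982027 → w_1 = 0.997000 - (-2.408973)/(2.982027) = 1.804831
w_1 = 1.804831: f = 2.479081, f' = 9.772242 → w_2 = 1.804831 - (2.479081)/(9.772242) = 1.551145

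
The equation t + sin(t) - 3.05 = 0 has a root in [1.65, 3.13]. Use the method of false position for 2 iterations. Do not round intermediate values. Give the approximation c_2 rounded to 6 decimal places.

2.640463

f(1.650000) = -0.403135, f(3.130000) = 0.091592
step 1: c = 2.855997, f(c) = 0.087726 > 0 → new bracket [1.650000, 2.855997]
step 2: c = 2.640463, f(c) = 0.070880 > 0 → new bracket [1.650000, 2.640463]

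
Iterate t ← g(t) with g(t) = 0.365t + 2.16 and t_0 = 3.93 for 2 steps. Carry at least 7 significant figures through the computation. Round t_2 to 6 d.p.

3.471974

t_1 = g(3.930000) = 3.594450
t_2 = g(3.594450) = 3.471974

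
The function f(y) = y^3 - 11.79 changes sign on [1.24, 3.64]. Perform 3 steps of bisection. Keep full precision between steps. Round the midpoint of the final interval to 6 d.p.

2.290000

f(1.240000) = -9.883376, f(3.640000) = 36.438544 (opposite signs)
step 1: m = 2.440000, f(m) = 2.736784 > 0 → root in [1.240000, 2.440000]
step 2: m = 1.840000, f(m) = -5.560496 < 0 → root in [1.840000, 2.440000]
step 3: m = 2.140000, f(m) = -1.989656 < 0 → root in [2.140000, 2.440000]
Midpoint of [2.140000, 2.440000] = 2.290000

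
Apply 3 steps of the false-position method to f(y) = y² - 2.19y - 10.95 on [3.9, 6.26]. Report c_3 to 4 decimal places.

4.5750

False-position update: c = (a·f(b) − b·f(a))/(f(b) − f(a)); replace the endpoint whose sign matches f(c).
f(3.900000) = -4.281000, f(6.260000) = 14.528200
step 1: c = 4.437139, f(c) = -0.979130 < 0 → new bracket [4.437139, 6.260000]
step 2: c = 4.552234, f(c) = -0.196555 < 0 → new bracket [4.552234, 6.260000]
step 3: c = 4.575031, f(c) = -0.038411 < 0 → new bracket [4.575031, 6.260000]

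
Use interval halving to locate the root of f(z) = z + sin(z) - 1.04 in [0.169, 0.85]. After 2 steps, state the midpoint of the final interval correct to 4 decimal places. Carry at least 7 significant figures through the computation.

0.5946

f(0.169000) = -0.702803, f(0.850000) = 0.561280 (opposite signs)
step 1: m = 0.509500, f(m) = -0.042759 < 0 → root in [0.509500, 0.850000]
step 2: m = 0.679750, f(m) = 0.268349 > 0 → root in [0.509500, 0.679750]
Midpoint of [0.509500, 0.679750] = 0.594625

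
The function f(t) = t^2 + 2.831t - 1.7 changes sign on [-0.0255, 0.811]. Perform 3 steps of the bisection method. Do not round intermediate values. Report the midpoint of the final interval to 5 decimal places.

f(-0.025500) = -1.771540, f(0.811000) = 1.253662 (opposite signs)
step 1: m = 0.392750, f(m) = -0.433872 < 0 → root in [0.392750, 0.811000]
step 2: m = 0.601875, f(m) = 0.366162 > 0 → root in [0.392750, 0.601875]
step 3: m = 0.497313, f(m) = -0.044789 < 0 → root in [0.497313, 0.601875]
Midpoint of [0.497313, 0.601875] = 0.549594

0.54959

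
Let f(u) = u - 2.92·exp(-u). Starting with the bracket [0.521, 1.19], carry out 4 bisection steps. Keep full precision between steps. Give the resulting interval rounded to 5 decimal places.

[1.02275, 1.06456]

f(0.521000) = -1.213265, f(1.190000) = 0.301674 (opposite signs)
step 1: m = 0.855500, f(m) = -0.385706 < 0 → root in [0.855500, 1.190000]
step 2: m = 1.022750, f(m) = -0.027296 < 0 → root in [1.022750, 1.190000]
step 3: m = 1.106375, f(m) = 0.140568 > 0 → root in [1.022750, 1.106375]
step 4: m = 1.064562, f(m) = 0.057517 > 0 → root in [1.022750, 1.064562]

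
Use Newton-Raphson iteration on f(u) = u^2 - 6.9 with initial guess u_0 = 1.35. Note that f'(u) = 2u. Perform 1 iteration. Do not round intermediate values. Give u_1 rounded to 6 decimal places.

3.230556

u_0 = 1.350000: f = -5.077500, f' = 2.700000 → u_1 = 1.350000 - (-5.077500)/(2.700000) = 3.230556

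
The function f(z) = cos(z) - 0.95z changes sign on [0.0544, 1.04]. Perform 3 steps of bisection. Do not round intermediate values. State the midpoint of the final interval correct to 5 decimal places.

0.73200

f(0.054400) = 0.946841, f(1.040000) = -0.481780 (opposite signs)
step 1: m = 0.547200, f(m) = 0.334145 > 0 → root in [0.547200, 1.040000]
step 2: m = 0.793600, f(m) = -0.052637 < 0 → root in [0.547200, 0.793600]
step 3: m = 0.670400, f(m) = 0.146693 > 0 → root in [0.670400, 0.793600]
Midpoint of [0.670400, 0.793600] = 0.732000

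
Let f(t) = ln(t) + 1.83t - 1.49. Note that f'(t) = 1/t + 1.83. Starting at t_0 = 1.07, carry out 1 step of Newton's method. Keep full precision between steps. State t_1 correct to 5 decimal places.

Newton update: t ← t − f(t)/f'(t).
t_0 = 1.070000: f = 0.535759, f' = 2.764579 → t_1 = 1.070000 - (0.535759)/(2.764579) = 0.876206

0.87621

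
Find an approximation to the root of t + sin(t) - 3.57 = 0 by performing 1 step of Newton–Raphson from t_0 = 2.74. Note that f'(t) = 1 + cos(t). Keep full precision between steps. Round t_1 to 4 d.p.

8.2593

t_0 = 2.740000: f = -0.439115, f' = 0.079560 → t_1 = 2.740000 - (-0.439115)/(0.079560) = 8.259270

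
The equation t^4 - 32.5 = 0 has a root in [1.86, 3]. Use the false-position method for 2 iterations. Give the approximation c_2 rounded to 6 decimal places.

f(1.860000) = -20.531168, f(3.000000) = 48.500000
step 1: c = 2.199057, f(c) = -9.114520 < 0 → new bracket [2.199057, 3.000000]
step 2: c = 2.325765, f(c) = -3.240731 < 0 → new bracket [2.325765, 3.000000]

2.325765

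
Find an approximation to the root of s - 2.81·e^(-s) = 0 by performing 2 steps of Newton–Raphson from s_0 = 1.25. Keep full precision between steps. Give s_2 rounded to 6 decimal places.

1.016617

Newton update: s ← s − f(s)/f'(s).
f'(s) = 1 + 2.81·e^(-s)
s_0 = 1.250000: f = 0.444922, f' = 1.805078 → s_1 = 1.250000 - (0.444922)/(1.805078) = 1.003517
s_1 = 1.003517: f = -0.026595, f' = 2.030112 → s_2 = 1.003517 - (-0.026595)/(2.030112) = 1.016617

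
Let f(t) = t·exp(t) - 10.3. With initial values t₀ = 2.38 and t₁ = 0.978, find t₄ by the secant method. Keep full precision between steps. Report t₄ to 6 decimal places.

1.713256

f(t_0) = 15.415669, f(t_1) = -7.699368
t_2 = 0.978000 - (-7.699368)·(0.978000 - 2.380000)/(-7.699368 - (15.415669)) = 1.444991; f(t_2) = -4.170617
t_3 = 1.444991 - (-4.170617)·(1.444991 - 0.978000)/(-4.170617 - (-7.699368)) = 1.996926; f(t_3) = 4.410105
t_4 = 1.996926 - (4.410105)·(1.996926 - 1.444991)/(4.410105 - (-4.170617)) = 1.713256; f(t_4) = -0.796579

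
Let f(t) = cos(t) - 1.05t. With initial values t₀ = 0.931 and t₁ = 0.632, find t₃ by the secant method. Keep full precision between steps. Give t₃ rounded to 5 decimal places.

0.71762

f(t_0) = -0.380518, f(t_1) = 0.143248
t_2 = 0.632000 - (0.143248)·(0.632000 - 0.931000)/(0.143248 - (-0.380518)) = 0.713775; f(t_2) = 0.006432
t_3 = 0.713775 - (0.006432)·(0.713775 - 0.632000)/(0.006432 - (0.143248)) = 0.717619; f(t_3) = -0.000127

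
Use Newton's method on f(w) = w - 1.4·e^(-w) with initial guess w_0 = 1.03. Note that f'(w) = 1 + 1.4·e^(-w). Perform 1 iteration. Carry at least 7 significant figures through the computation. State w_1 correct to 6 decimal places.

0.676495

w_0 = 1.030000: f = 0.530190, f' = 1.499810 → w_1 = 1.030000 - (0.530190)/(1.499810) = 0.676495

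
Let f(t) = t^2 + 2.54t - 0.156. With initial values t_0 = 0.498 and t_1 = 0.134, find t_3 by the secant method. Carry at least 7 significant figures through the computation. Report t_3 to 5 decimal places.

Secant update: t_(k+1) = t_k − f(t_k)·(t_k − t_(k-1))/(f(t_k) − f(t_(k-1))).
f(t_0) = 1.356924, f(t_1) = 0.202316
t_2 = 0.134000 - (0.202316)·(0.134000 - 0.498000)/(0.202316 - (1.356924)) = 0.070218; f(t_2) = 0.027285
t_3 = 0.070218 - (0.027285)·(0.070218 - 0.134000)/(0.027285 - (0.202316)) = 0.060276; f(t_3) = 0.000733

0.06028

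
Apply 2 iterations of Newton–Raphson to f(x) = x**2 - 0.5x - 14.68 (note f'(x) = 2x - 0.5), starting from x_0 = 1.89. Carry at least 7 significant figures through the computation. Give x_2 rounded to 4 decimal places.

x_0 = 1.890000: f = -12.052900, f' = 3.280000 → x_1 = 1.890000 - (-12.052900)/(3.280000) = 5.564665
x_1 = 5.564665: f = 13.503160, f' = 10.629329 → x_2 = 5.564665 - (13.503160)/(10.629329) = 4.294297

4.2943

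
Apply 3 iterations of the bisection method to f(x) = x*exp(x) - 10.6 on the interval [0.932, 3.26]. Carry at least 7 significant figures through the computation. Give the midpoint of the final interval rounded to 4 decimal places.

1.6595

f(0.932000) = -8.233108, f(3.260000) = 74.321491 (opposite signs)
step 1: m = 2.096000, f(m) = 6.447964 > 0 → root in [0.932000, 2.096000]
step 2: m = 1.514000, f(m) = -3.719061 < 0 → root in [1.514000, 2.096000]
step 3: m = 1.805000, f(m) = 0.374348 > 0 → root in [1.514000, 1.805000]
Midpoint of [1.514000, 1.805000] = 1.659500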